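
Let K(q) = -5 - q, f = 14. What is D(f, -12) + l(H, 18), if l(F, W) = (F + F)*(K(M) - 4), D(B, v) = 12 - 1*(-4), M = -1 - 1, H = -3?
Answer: 58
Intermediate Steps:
M = -2
D(B, v) = 16 (D(B, v) = 12 + 4 = 16)
l(F, W) = -14*F (l(F, W) = (F + F)*((-5 - 1*(-2)) - 4) = (2*F)*((-5 + 2) - 4) = (2*F)*(-3 - 4) = (2*F)*(-7) = -14*F)
D(f, -12) + l(H, 18) = 16 - 14*(-3) = 16 + 42 = 58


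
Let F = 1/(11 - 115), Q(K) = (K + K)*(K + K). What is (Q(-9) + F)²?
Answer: 1135353025/10816 ≈ 1.0497e+5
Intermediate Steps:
Q(K) = 4*K² (Q(K) = (2*K)*(2*K) = 4*K²)
F = -1/104 (F = 1/(-104) = -1/104 ≈ -0.0096154)
(Q(-9) + F)² = (4*(-9)² - 1/104)² = (4*81 - 1/104)² = (324 - 1/104)² = (33695/104)² = 1135353025/10816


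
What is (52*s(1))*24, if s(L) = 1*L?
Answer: 1248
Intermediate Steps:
s(L) = L
(52*s(1))*24 = (52*1)*24 = 52*24 = 1248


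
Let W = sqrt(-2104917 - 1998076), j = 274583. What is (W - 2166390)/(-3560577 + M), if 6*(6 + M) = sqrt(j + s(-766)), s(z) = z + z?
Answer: (2166390 - I*sqrt(4102993))/(3560583 - 3*sqrt(3371)/2) ≈ 0.60845 - 0.0005689*I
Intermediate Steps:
s(z) = 2*z
W = I*sqrt(4102993) (W = sqrt(-4102993) = I*sqrt(4102993) ≈ 2025.6*I)
M = -6 + 3*sqrt(3371)/2 (M = -6 + sqrt(274583 + 2*(-766))/6 = -6 + sqrt(274583 - 1532)/6 = -6 + sqrt(273051)/6 = -6 + (9*sqrt(3371))/6 = -6 + 3*sqrt(3371)/2 ≈ 81.090)
(W - 2166390)/(-3560577 + M) = (I*sqrt(4102993) - 2166390)/(-3560577 + (-6 + 3*sqrt(3371)/2)) = (-2166390 + I*sqrt(4102993))/(-3560583 + 3*sqrt(3371)/2)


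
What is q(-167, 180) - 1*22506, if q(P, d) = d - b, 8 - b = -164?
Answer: -22498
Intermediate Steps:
b = 172 (b = 8 - 1*(-164) = 8 + 164 = 172)
q(P, d) = -172 + d (q(P, d) = d - 1*172 = d - 172 = -172 + d)
q(-167, 180) - 1*22506 = (-172 + 180) - 1*22506 = 8 - 22506 = -22498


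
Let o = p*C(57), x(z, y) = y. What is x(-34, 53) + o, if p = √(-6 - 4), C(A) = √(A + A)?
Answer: 53 + 2*I*√285 ≈ 53.0 + 33.764*I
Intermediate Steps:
C(A) = √2*√A (C(A) = √(2*A) = √2*√A)
p = I*√10 (p = √(-10) = I*√10 ≈ 3.1623*I)
o = 2*I*√285 (o = (I*√10)*(√2*√57) = (I*√10)*√114 = 2*I*√285 ≈ 33.764*I)
x(-34, 53) + o = 53 + 2*I*√285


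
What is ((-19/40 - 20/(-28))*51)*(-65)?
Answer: -44421/56 ≈ -793.23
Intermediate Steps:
((-19/40 - 20/(-28))*51)*(-65) = ((-19*1/40 - 20*(-1/28))*51)*(-65) = ((-19/40 + 5/7)*51)*(-65) = ((67/280)*51)*(-65) = (3417/280)*(-65) = -44421/56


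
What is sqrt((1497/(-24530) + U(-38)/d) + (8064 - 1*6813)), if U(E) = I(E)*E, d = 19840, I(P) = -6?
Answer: sqrt(11573869454241270)/3041720 ≈ 35.369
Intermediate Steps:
U(E) = -6*E
sqrt((1497/(-24530) + U(-38)/d) + (8064 - 1*6813)) = sqrt((1497/(-24530) - 6*(-38)/19840) + (8064 - 1*6813)) = sqrt((1497*(-1/24530) + 228*(1/19840)) + (8064 - 6813)) = sqrt((-1497/24530 + 57/4960) + 1251) = sqrt(-602691/12166880 + 1251) = sqrt(15220164189/12166880) = sqrt(11573869454241270)/3041720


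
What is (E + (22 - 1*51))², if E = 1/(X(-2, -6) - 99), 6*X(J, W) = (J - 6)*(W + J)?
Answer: 59105344/70225 ≈ 841.66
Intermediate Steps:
X(J, W) = (-6 + J)*(J + W)/6 (X(J, W) = ((J - 6)*(W + J))/6 = ((-6 + J)*(J + W))/6 = (-6 + J)*(J + W)/6)
E = -3/265 (E = 1/((-1*(-2) - 1*(-6) + (⅙)*(-2)² + (⅙)*(-2)*(-6)) - 99) = 1/((2 + 6 + (⅙)*4 + 2) - 99) = 1/((2 + 6 + ⅔ + 2) - 99) = 1/(32/3 - 99) = 1/(-265/3) = -3/265 ≈ -0.011321)
(E + (22 - 1*51))² = (-3/265 + (22 - 1*51))² = (-3/265 + (22 - 51))² = (-3/265 - 29)² = (-7688/265)² = 59105344/70225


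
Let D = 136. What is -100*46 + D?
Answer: -4464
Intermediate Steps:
-100*46 + D = -100*46 + 136 = -4600 + 136 = -4464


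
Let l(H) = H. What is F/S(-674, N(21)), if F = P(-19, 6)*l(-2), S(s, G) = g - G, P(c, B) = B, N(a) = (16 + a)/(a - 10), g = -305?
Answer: 33/848 ≈ 0.038915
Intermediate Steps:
N(a) = (16 + a)/(-10 + a)
S(s, G) = -305 - G
F = -12 (F = 6*(-2) = -12)
F/S(-674, N(21)) = -12/(-305 - (16 + 21)/(-10 + 21)) = -12/(-305 - 37/11) = -12/(-3392/11) = -12*(-11/3392) = 33/848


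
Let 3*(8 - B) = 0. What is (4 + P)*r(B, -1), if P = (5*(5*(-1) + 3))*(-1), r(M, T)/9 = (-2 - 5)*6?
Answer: -5292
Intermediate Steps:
B = 8 (B = 8 - 1/3*0 = 8 + 0 = 8)
r(M, T) = -378 (r(M, T) = 9*((-2 - 5)*6) = 9*(-7*6) = 9*(-42) = -378)
P = 10 (P = (5*(-5 + 3))*(-1) = (5*(-2))*(-1) = -10*(-1) = 10)
(4 + P)*r(B, -1) = (4 + 10)*(-378) = 14*(-378) = -5292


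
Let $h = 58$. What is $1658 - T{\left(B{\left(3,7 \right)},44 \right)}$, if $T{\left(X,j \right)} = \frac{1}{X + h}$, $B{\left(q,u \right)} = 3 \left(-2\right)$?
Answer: $\frac{86215}{52} \approx 1658.0$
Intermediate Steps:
$B{\left(q,u \right)} = -6$
$T{\left(X,j \right)} = \frac{1}{58 + X}$ ($T{\left(X,j \right)} = \frac{1}{X + 58} = \frac{1}{58 + X}$)
$1658 - T{\left(B{\left(3,7 \right)},44 \right)} = 1658 - \frac{1}{58 - 6} = 1658 - \frac{1}{52} = \frac{86215}{52}$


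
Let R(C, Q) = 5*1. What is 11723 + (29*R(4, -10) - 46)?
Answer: 11822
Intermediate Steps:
R(C, Q) = 5
11723 + (29*R(4, -10) - 46) = 11723 + (29*5 - 46) = 11723 + (145 - 46) = 11723 + 99 = 11822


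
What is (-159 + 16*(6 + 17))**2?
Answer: 43681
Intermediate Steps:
(-159 + 16*(6 + 17))**2 = (-159 + 16*23)**2 = (-159 + 368)**2 = 209**2 = 43681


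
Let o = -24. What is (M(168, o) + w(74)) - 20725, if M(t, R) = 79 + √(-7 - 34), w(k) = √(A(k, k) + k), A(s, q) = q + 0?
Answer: -20646 + 2*√37 + I*√41 ≈ -20634.0 + 6.4031*I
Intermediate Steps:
A(s, q) = q
w(k) = √2*√k (w(k) = √(k + k) = √(2*k) = √2*√k)
M(t, R) = 79 + I*√41 (M(t, R) = 79 + √(-41) = 79 + I*√41)
(M(168, o) + w(74)) - 20725 = ((79 + I*√41) + √2*√74) - 20725 = ((79 + I*√41) + 2*√37) - 20725 = (79 + 2*√37 + I*√41) - 20725 = -20646 + 2*√37 + I*√41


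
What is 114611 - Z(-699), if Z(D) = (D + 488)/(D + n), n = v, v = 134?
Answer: 64755004/565 ≈ 1.1461e+5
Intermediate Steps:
n = 134
Z(D) = (488 + D)/(134 + D) (Z(D) = (D + 488)/(D + 134) = (488 + D)/(134 + D))
114611 - Z(-699) = 114611 - (488 - 699)/(134 - 699) = 114611 - (-211)/(-565) = 114611 - (-1)*(-211)/565 = 114611 - 1*211/565 = 114611 - 211/565 = 64755004/565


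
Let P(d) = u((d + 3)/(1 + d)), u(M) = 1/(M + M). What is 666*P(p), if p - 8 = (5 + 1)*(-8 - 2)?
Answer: 16983/49 ≈ 346.59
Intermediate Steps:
u(M) = 1/(2*M)
p = -52 (p = 8 + (5 + 1)*(-8 - 2) = 8 + 6*(-10) = 8 - 60 = -52)
P(d) = (1 + d)/(2*(3 + d)) (P(d) = 1/(2*(((d + 3)/(1 + d)))) = 1/(2*(((3 + d)/(1 + d)))) = ((1 + d)/(3 + d))/2 = (1 + d)/(2*(3 + d)))
666*P(p) = 666*((1 - 52)/(2*(3 - 52))) = 666*((½)*(-51)/(-49)) = 666*((½)*(-1/49)*(-51)) = 666*(51/98) = 16983/49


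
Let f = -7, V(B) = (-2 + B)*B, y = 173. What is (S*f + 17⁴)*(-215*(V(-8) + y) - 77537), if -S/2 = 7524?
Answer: -24916281724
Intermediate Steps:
V(B) = B*(-2 + B)
S = -15048 (S = -2*7524 = -15048)
(S*f + 17⁴)*(-215*(V(-8) + y) - 77537) = (-15048*(-7) + 17⁴)*(-215*(-8*(-2 - 8) + 173) - 77537) = (105336 + 83521)*(-215*(-8*(-10) + 173) - 77537) = 188857*(-215*(80 + 173) - 77537) = 188857*(-215*253 - 77537) = 188857*(-1*54395 - 77537) = 188857*(-54395 - 77537) = 188857*(-131932) = -24916281724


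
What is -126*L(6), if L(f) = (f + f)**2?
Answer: -18144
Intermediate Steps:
L(f) = 4*f**2 (L(f) = (2*f)**2 = 4*f**2)
-126*L(6) = -504*6**2 = -504*36 = -126*144 = -18144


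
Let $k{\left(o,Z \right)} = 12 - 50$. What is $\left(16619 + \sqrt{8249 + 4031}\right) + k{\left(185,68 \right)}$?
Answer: $16581 + 2 \sqrt{3070} \approx 16692.0$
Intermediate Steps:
$k{\left(o,Z \right)} = -38$ ($k{\left(o,Z \right)} = 12 - 50 = -38$)
$\left(16619 + \sqrt{8249 + 4031}\right) + k{\left(185,68 \right)} = \left(16619 + \sqrt{8249 + 4031}\right) - 38 = \left(16619 + \sqrt{12280}\right) - 38 = \left(16619 + 2 \sqrt{3070}\right) - 38 = 16581 + 2 \sqrt{3070}$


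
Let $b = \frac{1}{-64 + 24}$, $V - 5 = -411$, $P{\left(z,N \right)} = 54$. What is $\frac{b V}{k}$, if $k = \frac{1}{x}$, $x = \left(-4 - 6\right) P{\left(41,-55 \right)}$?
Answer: $-5481$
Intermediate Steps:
$V = -406$ ($V = 5 - 411 = -406$)
$b = - \frac{1}{40}$ ($b = \frac{1}{-40} = - \frac{1}{40} \approx -0.025$)
$x = -540$ ($x = \left(-4 - 6\right) 54 = \left(-10\right) 54 = -540$)
$k = - \frac{1}{540}$ ($k = \frac{1}{-540} = - \frac{1}{540} \approx -0.0018519$)
$\frac{b V}{k} = \frac{\left(- \frac{1}{40}\right) \left(-406\right)}{- \frac{1}{540}} = \frac{203}{20} \left(-540\right) = -5481$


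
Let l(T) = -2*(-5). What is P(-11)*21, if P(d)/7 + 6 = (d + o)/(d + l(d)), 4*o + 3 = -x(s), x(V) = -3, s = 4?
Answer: 735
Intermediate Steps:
l(T) = 10
o = 0 (o = -¾ + (-1*(-3))/4 = -¾ + (¼)*3 = -¾ + ¾ = 0)
P(d) = -42 + 7*d/(10 + d) (P(d) = -42 + 7*((d + 0)/(d + 10)) = -42 + 7*(d/(10 + d)) = -42 + 7*d/(10 + d))
P(-11)*21 = (35*(-12 - 1*(-11))/(10 - 11))*21 = (35*(-12 + 11)/(-1))*21 = (35*(-1)*(-1))*21 = 35*21 = 735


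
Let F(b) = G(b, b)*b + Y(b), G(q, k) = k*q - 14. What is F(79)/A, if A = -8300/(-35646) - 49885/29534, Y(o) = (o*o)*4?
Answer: -272086559592354/766534255 ≈ -3.5496e+5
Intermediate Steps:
G(q, k) = -14 + k*q
Y(o) = 4*o² (Y(o) = o²*4 = 4*o²)
F(b) = 4*b² + b*(-14 + b²) (F(b) = (-14 + b*b)*b + 4*b² = (-14 + b²)*b + 4*b² = b*(-14 + b²) + 4*b² = 4*b² + b*(-14 + b²))
A = -766534255/526384482 (A = -8300*(-1/35646) - 49885*1/29534 = 4150/17823 - 49885/29534 = -766534255/526384482 ≈ -1.4562)
F(79)/A = (79*(-14 + 79² + 4*79))/(-766534255/526384482) = (79*(-14 + 6241 + 316))*(-526384482/766534255) = (79*6543)*(-526384482/766534255) = 516897*(-526384482/766534255) = -272086559592354/766534255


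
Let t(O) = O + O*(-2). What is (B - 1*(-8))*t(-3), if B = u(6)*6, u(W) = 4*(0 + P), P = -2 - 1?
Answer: -192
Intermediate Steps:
P = -3
t(O) = -O (t(O) = O - 2*O = -O)
u(W) = -12 (u(W) = 4*(0 - 3) = 4*(-3) = -12)
B = -72 (B = -12*6 = -72)
(B - 1*(-8))*t(-3) = (-72 - 1*(-8))*(-1*(-3)) = (-72 + 8)*3 = -64*3 = -192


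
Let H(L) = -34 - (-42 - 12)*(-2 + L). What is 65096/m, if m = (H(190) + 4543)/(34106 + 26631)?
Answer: 3953735752/14661 ≈ 2.6968e+5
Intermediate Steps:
H(L) = -142 + 54*L (H(L) = -34 - (-54)*(-2 + L) = -34 - (108 - 54*L) = -34 + (-108 + 54*L) = -142 + 54*L)
m = 14661/60737 (m = ((-142 + 54*190) + 4543)/(34106 + 26631) = ((-142 + 10260) + 4543)/60737 = (10118 + 4543)*(1/60737) = 14661*(1/60737) = 14661/60737 ≈ 0.24138)
65096/m = 65096/(14661/60737) = 65096*(60737/14661) = 3953735752/14661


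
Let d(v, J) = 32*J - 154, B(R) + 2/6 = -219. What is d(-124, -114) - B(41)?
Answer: -10748/3 ≈ -3582.7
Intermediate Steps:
B(R) = -658/3 (B(R) = -⅓ - 219 = -658/3)
d(v, J) = -154 + 32*J
d(-124, -114) - B(41) = (-154 + 32*(-114)) - 1*(-658/3) = (-154 - 3648) + 658/3 = -3802 + 658/3 = -10748/3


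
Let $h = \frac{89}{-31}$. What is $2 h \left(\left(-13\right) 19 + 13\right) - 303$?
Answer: $\frac{32259}{31} \approx 1040.6$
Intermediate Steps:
$h = - \frac{89}{31}$ ($h = 89 \left(- \frac{1}{31}\right) = - \frac{89}{31} \approx -2.871$)
$2 h \left(\left(-13\right) 19 + 13\right) - 303 = 2 \left(- \frac{89}{31}\right) \left(\left(-13\right) 19 + 13\right) - 303 = - \frac{178 \left(-247 + 13\right)}{31} - 303 = \left(- \frac{178}{31}\right) \left(-234\right) - 303 = \frac{41652}{31} - 303 = \frac{32259}{31}$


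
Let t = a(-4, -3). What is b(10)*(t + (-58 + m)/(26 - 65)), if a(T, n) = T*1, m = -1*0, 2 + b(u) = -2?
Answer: 392/39 ≈ 10.051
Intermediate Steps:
b(u) = -4 (b(u) = -2 - 2 = -4)
m = 0
a(T, n) = T
t = -4
b(10)*(t + (-58 + m)/(26 - 65)) = -4*(-4 + (-58 + 0)/(26 - 65)) = -4*(-4 - 58/(-39)) = -4*(-4 - 58*(-1/39)) = -4*(-4 + 58/39) = -4*(-98/39) = 392/39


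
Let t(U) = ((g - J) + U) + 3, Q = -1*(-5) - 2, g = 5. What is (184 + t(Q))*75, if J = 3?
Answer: 14400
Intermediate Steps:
Q = 3 (Q = 5 - 2 = 3)
t(U) = 5 + U (t(U) = ((5 - 1*3) + U) + 3 = ((5 - 3) + U) + 3 = (2 + U) + 3 = 5 + U)
(184 + t(Q))*75 = (184 + (5 + 3))*75 = (184 + 8)*75 = 192*75 = 14400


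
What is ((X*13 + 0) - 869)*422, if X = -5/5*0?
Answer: -366718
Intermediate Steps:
X = 0 (X = -5*⅕*0 = -1*0 = 0)
((X*13 + 0) - 869)*422 = ((0*13 + 0) - 869)*422 = ((0 + 0) - 869)*422 = (0 - 869)*422 = -869*422 = -366718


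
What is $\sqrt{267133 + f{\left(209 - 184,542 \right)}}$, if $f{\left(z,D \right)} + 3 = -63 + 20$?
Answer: $\sqrt{267087} \approx 516.8$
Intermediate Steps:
$f{\left(z,D \right)} = -46$ ($f{\left(z,D \right)} = -3 + \left(-63 + 20\right) = -3 - 43 = -46$)
$\sqrt{267133 + f{\left(209 - 184,542 \right)}} = \sqrt{267133 - 46} = \sqrt{267087}$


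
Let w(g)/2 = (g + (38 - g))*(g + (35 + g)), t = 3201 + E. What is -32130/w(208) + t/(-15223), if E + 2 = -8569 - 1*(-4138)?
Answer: -223443479/260891774 ≈ -0.85646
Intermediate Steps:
E = -4433 (E = -2 + (-8569 - 1*(-4138)) = -2 + (-8569 + 4138) = -2 - 4431 = -4433)
t = -1232 (t = 3201 - 4433 = -1232)
w(g) = 2660 + 152*g (w(g) = 2*((g + (38 - g))*(g + (35 + g))) = 2*(38*(35 + 2*g)) = 2*(1330 + 76*g) = 2660 + 152*g)
-32130/w(208) + t/(-15223) = -32130/(2660 + 152*208) - 1232/(-15223) = -32130/(2660 + 31616) - 1232*(-1/15223) = -32130/34276 + 1232/15223 = -32130*1/34276 + 1232/15223 = -16065/17138 + 1232/15223 = -223443479/260891774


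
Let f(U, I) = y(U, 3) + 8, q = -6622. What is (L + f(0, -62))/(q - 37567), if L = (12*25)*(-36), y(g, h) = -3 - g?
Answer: 10795/44189 ≈ 0.24429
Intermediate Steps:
f(U, I) = 5 - U (f(U, I) = (-3 - U) + 8 = 5 - U)
L = -10800 (L = 300*(-36) = -10800)
(L + f(0, -62))/(q - 37567) = (-10800 + (5 - 1*0))/(-6622 - 37567) = (-10800 + (5 + 0))/(-44189) = (-10800 + 5)*(-1/44189) = -10795*(-1/44189) = 10795/44189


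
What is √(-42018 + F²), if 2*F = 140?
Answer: I*√37118 ≈ 192.66*I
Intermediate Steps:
F = 70 (F = (½)*140 = 70)
√(-42018 + F²) = √(-42018 + 70²) = √(-42018 + 4900) = √(-37118) = I*√37118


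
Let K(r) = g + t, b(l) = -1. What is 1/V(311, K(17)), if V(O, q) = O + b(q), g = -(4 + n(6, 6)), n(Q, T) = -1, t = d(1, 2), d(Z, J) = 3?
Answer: 1/310 ≈ 0.0032258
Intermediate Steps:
t = 3
g = -3 (g = -(4 - 1) = -1*3 = -3)
K(r) = 0 (K(r) = -3 + 3 = 0)
V(O, q) = -1 + O (V(O, q) = O - 1 = -1 + O)
1/V(311, K(17)) = 1/(-1 + 311) = 1/310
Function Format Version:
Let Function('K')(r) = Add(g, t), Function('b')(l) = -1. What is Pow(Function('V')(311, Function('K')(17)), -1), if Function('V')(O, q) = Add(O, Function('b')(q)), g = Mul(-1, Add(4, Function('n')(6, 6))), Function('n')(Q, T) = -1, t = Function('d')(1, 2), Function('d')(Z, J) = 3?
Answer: Rational(1, 310) ≈ 0.0032258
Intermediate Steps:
t = 3
g = -3 (g = Mul(-1, Add(4, -1)) = Mul(-1, 3) = -3)
Function('K')(r) = 0 (Function('K')(r) = Add(-3, 3) = 0)
Function('V')(O, q) = Add(-1, O) (Function('V')(O, q) = Add(O, -1) = Add(-1, O))
Pow(Function('V')(311, Function('K')(17)), -1) = Pow(Add(-1, 311), -1) = Pow(310, -1) = Rational(1, 310)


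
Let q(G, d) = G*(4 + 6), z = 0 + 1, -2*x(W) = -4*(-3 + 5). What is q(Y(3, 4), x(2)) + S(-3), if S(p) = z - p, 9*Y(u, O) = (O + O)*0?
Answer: 4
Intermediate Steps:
x(W) = 4 (x(W) = -(-2)*(-3 + 5) = -(-2)*2 = -½*(-8) = 4)
Y(u, O) = 0 (Y(u, O) = ((O + O)*0)/9 = ((2*O)*0)/9 = (⅑)*0 = 0)
z = 1
S(p) = 1 - p
q(G, d) = 10*G (q(G, d) = G*10 = 10*G)
q(Y(3, 4), x(2)) + S(-3) = 10*0 + (1 - 1*(-3)) = 0 + (1 + 3) = 0 + 4 = 4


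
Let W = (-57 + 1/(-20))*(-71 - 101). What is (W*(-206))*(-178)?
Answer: 1799042084/5 ≈ 3.5981e+8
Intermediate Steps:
W = 49063/5 (W = (-57 - 1/20)*(-172) = -1141/20*(-172) = 49063/5 ≈ 9812.6)
(W*(-206))*(-178) = ((49063/5)*(-206))*(-178) = -10106978/5*(-178) = 1799042084/5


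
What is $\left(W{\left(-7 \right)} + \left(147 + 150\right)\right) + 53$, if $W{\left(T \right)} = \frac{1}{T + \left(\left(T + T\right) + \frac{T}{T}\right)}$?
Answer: $\frac{6999}{20} \approx 349.95$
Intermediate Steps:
$W{\left(T \right)} = \frac{1}{1 + 3 T}$ ($W{\left(T \right)} = \frac{1}{T + \left(2 T + 1\right)} = \frac{1}{T + \left(1 + 2 T\right)} = \frac{1}{1 + 3 T}$)
$\left(W{\left(-7 \right)} + \left(147 + 150\right)\right) + 53 = \left(\frac{1}{1 + 3 \left(-7\right)} + \left(147 + 150\right)\right) + 53 = \left(\frac{1}{1 - 21} + 297\right) + 53 = \left(\frac{1}{-20} + 297\right) + 53 = \left(- \frac{1}{20} + 297\right) + 53 = \frac{5939}{20} + 53 = \frac{6999}{20}$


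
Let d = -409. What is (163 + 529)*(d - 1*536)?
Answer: -653940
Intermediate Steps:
(163 + 529)*(d - 1*536) = (163 + 529)*(-409 - 1*536) = 692*(-409 - 536) = 692*(-945) = -653940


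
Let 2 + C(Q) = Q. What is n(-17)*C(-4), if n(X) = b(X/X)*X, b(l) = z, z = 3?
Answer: 306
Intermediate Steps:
b(l) = 3
C(Q) = -2 + Q
n(X) = 3*X
n(-17)*C(-4) = (3*(-17))*(-2 - 4) = -51*(-6) = 306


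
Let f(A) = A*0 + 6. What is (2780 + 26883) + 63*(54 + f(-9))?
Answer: 33443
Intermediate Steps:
f(A) = 6 (f(A) = 0 + 6 = 6)
(2780 + 26883) + 63*(54 + f(-9)) = (2780 + 26883) + 63*(54 + 6) = 29663 + 63*60 = 29663 + 3780 = 33443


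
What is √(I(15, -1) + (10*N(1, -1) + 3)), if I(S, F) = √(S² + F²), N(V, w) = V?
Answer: √(13 + √226) ≈ 5.2946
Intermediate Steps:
I(S, F) = √(F² + S²)
√(I(15, -1) + (10*N(1, -1) + 3)) = √(√((-1)² + 15²) + (10*1 + 3)) = √(√(1 + 225) + (10 + 3)) = √(√226 + 13) = √(13 + √226)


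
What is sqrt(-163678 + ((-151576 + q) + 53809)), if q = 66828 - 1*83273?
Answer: I*sqrt(277890) ≈ 527.15*I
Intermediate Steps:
q = -16445 (q = 66828 - 83273 = -16445)
sqrt(-163678 + ((-151576 + q) + 53809)) = sqrt(-163678 + ((-151576 - 16445) + 53809)) = sqrt(-163678 + (-168021 + 53809)) = sqrt(-163678 - 114212) = sqrt(-277890) = I*sqrt(277890)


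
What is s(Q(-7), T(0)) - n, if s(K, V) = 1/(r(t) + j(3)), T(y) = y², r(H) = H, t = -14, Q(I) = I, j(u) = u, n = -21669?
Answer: 238358/11 ≈ 21669.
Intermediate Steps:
s(K, V) = -1/11 (s(K, V) = 1/(-14 + 3) = 1/(-11) = -1/11)
s(Q(-7), T(0)) - n = -1/11 - 1*(-21669) = -1/11 + 21669 = 238358/11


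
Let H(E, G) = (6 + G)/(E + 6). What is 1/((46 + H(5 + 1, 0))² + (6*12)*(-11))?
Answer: 4/5481 ≈ 0.00072979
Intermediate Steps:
H(E, G) = (6 + G)/(6 + E)
1/((46 + H(5 + 1, 0))² + (6*12)*(-11)) = 1/((46 + (6 + 0)/(6 + (5 + 1)))² + (6*12)*(-11)) = 1/((46 + 6/(6 + 6))² + 72*(-11)) = 1/((46 + 6/12)² - 792) = 1/((46 + (1/12)*6)² - 792) = 1/((46 + ½)² - 792) = 1/((93/2)² - 792) = 1/(8649/4 - 792) = 1/(5481/4) = 4/5481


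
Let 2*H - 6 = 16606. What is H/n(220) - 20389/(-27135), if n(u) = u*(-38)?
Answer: -5493127/22684860 ≈ -0.24215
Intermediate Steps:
H = 8306 (H = 3 + (½)*16606 = 3 + 8303 = 8306)
n(u) = -38*u
H/n(220) - 20389/(-27135) = 8306/((-38*220)) - 20389/(-27135) = 8306/(-8360) - 20389*(-1/27135) = 8306*(-1/8360) + 20389/27135 = -4153/4180 + 20389/27135 = -5493127/22684860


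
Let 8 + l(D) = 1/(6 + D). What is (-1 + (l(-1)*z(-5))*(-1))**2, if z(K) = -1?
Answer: 1936/25 ≈ 77.440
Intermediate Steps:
l(D) = -8 + 1/(6 + D)
(-1 + (l(-1)*z(-5))*(-1))**2 = (-1 + (((-47 - 8*(-1))/(6 - 1))*(-1))*(-1))**2 = (-1 + (((-47 + 8)/5)*(-1))*(-1))**2 = (-1 + (((1/5)*(-39))*(-1))*(-1))**2 = (-1 - 39/5*(-1)*(-1))**2 = (-1 + (39/5)*(-1))**2 = (-1 - 39/5)**2 = (-44/5)**2 = 1936/25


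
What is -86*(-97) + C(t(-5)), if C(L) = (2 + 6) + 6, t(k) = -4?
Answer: 8356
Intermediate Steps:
C(L) = 14 (C(L) = 8 + 6 = 14)
-86*(-97) + C(t(-5)) = -86*(-97) + 14 = 8342 + 14 = 8356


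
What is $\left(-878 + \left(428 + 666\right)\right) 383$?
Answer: $82728$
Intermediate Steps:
$\left(-878 + \left(428 + 666\right)\right) 383 = \left(-878 + 1094\right) 383 = 216 \cdot 383 = 82728$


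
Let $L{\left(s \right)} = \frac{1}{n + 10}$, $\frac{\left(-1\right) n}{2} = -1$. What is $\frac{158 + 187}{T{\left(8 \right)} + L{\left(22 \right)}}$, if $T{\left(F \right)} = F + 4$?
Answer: $\frac{828}{29} \approx 28.552$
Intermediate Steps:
$n = 2$ ($n = \left(-2\right) \left(-1\right) = 2$)
$L{\left(s \right)} = \frac{1}{12}$ ($L{\left(s \right)} = \frac{1}{2 + 10} = \frac{1}{12}$)
$T{\left(F \right)} = 4 + F$
$\frac{158 + 187}{T{\left(8 \right)} + L{\left(22 \right)}} = \frac{158 + 187}{\left(4 + 8\right) + \frac{1}{12}} = \frac{345}{12 + \frac{1}{12}} = \frac{345}{\frac{145}{12}} = 345 \cdot \frac{12}{145} = \frac{828}{29}$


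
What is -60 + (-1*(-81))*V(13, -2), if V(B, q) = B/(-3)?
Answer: -411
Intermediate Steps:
V(B, q) = -B/3 (V(B, q) = B*(-⅓) = -B/3)
-60 + (-1*(-81))*V(13, -2) = -60 + (-1*(-81))*(-⅓*13) = -60 + 81*(-13/3) = -60 - 351 = -411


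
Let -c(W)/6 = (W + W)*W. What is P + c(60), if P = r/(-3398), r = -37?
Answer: -146793563/3398 ≈ -43200.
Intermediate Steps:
c(W) = -12*W² (c(W) = -6*(W + W)*W = -6*2*W*W = -12*W²)
P = 37/3398 (P = -37/(-3398) = -37*(-1/3398) = 37/3398 ≈ 0.010889)
P + c(60) = 37/3398 - 12*60² = 37/3398 - 12*3600 = 37/3398 - 43200 = -146793563/3398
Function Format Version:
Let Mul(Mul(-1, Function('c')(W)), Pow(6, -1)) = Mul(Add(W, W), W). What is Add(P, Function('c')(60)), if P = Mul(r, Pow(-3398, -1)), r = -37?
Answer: Rational(-146793563, 3398) ≈ -43200.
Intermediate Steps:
Function('c')(W) = Mul(-12, Pow(W, 2)) (Function('c')(W) = Mul(-6, Mul(Add(W, W), W)) = Mul(-6, Mul(Mul(2, W), W)) = Mul(-6, Mul(2, Pow(W, 2))) = Mul(-12, Pow(W, 2)))
P = Rational(37, 3398) (P = Mul(-37, Pow(-3398, -1)) = Mul(-37, Rational(-1, 3398)) = Rational(37, 3398) ≈ 0.010889)
Add(P, Function('c')(60)) = Add(Rational(37, 3398), Mul(-12, Pow(60, 2))) = Add(Rational(37, 3398), Mul(-12, 3600)) = Add(Rational(37, 3398), -43200) = Rational(-146793563, 3398)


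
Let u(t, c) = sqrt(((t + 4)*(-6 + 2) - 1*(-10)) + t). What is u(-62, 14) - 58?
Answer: -58 + 6*sqrt(5) ≈ -44.584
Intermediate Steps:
u(t, c) = sqrt(-6 - 3*t) (u(t, c) = sqrt(((4 + t)*(-4) + 10) + t) = sqrt(((-16 - 4*t) + 10) + t) = sqrt((-6 - 4*t) + t) = sqrt(-6 - 3*t))
u(-62, 14) - 58 = sqrt(-6 - 3*(-62)) - 58 = sqrt(-6 + 186) - 58 = sqrt(180) - 58 = 6*sqrt(5) - 58 = -58 + 6*sqrt(5)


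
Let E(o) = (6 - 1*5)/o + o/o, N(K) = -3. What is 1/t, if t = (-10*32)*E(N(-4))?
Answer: -3/640 ≈ -0.0046875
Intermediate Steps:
E(o) = 1 + 1/o (E(o) = (6 - 5)/o + 1 = 1/o + 1 = 1 + 1/o)
t = -640/3 (t = (-10*32)*((1 - 3)/(-3)) = -(-320)*(-2)/3 = -320*⅔ = -640/3 ≈ -213.33)
1/t = 1/(-640/3) = -3/640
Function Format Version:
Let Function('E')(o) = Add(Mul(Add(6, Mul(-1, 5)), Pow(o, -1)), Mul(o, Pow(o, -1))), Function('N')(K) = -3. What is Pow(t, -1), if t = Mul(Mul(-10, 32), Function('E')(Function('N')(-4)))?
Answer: Rational(-3, 640) ≈ -0.0046875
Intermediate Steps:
Function('E')(o) = Add(1, Pow(o, -1)) (Function('E')(o) = Add(Mul(Add(6, -5), Pow(o, -1)), 1) = Add(Mul(1, Pow(o, -1)), 1) = Add(Pow(o, -1), 1) = Add(1, Pow(o, -1)))
t = Rational(-640, 3) (t = Mul(Mul(-10, 32), Mul(Pow(-3, -1), Add(1, -3))) = Mul(-320, Mul(Rational(-1, 3), -2)) = Mul(-320, Rational(2, 3)) = Rational(-640, 3) ≈ -213.33)
Pow(t, -1) = Pow(Rational(-640, 3), -1) = Rational(-3, 640)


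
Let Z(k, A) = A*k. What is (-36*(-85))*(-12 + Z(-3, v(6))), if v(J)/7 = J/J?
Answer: -100980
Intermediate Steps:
v(J) = 7 (v(J) = 7*(J/J) = 7*1 = 7)
(-36*(-85))*(-12 + Z(-3, v(6))) = (-36*(-85))*(-12 + 7*(-3)) = 3060*(-12 - 21) = 3060*(-33) = -100980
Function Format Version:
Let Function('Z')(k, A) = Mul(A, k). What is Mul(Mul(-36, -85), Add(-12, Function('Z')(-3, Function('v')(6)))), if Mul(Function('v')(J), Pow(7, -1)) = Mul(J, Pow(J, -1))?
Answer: -100980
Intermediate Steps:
Function('v')(J) = 7 (Function('v')(J) = Mul(7, Mul(J, Pow(J, -1))) = Mul(7, 1) = 7)
Mul(Mul(-36, -85), Add(-12, Function('Z')(-3, Function('v')(6)))) = Mul(Mul(-36, -85), Add(-12, Mul(7, -3))) = Mul(3060, Add(-12, -21)) = Mul(3060, -33) = -100980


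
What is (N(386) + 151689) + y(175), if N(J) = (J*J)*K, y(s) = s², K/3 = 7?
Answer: 3311230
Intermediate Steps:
K = 21 (K = 3*7 = 21)
N(J) = 21*J² (N(J) = (J*J)*21 = J²*21 = 21*J²)
(N(386) + 151689) + y(175) = (21*386² + 151689) + 175² = (21*148996 + 151689) + 30625 = (3128916 + 151689) + 30625 = 3280605 + 30625 = 3311230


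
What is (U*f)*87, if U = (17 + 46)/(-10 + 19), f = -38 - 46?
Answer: -51156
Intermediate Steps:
f = -84
U = 7 (U = 63/9 = 63*(⅑) = 7)
(U*f)*87 = (7*(-84))*87 = -588*87 = -51156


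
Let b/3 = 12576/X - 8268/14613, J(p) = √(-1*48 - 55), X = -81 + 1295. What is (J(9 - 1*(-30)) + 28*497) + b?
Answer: 41232263320/2956697 + I*√103 ≈ 13945.0 + 10.149*I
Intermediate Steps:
X = 1214
J(p) = I*√103 (J(p) = √(-48 - 55) = √(-103) = I*√103)
b = 86867868/2956697 (b = 3*(12576/1214 - 8268/14613) = 3*(12576*(1/1214) - 8268*1/14613) = 3*(6288/607 - 2756/4871) = 3*(28955956/2956697) = 86867868/2956697 ≈ 29.380)
(J(9 - 1*(-30)) + 28*497) + b = (I*√103 + 28*497) + 86867868/2956697 = (I*√103 + 13916) + 86867868/2956697 = (13916 + I*√103) + 86867868/2956697 = 41232263320/2956697 + I*√103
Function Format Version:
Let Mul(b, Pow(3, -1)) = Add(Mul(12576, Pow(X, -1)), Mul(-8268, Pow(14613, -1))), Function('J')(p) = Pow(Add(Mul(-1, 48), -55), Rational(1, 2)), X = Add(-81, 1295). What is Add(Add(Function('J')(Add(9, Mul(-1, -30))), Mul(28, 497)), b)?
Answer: Add(Rational(41232263320, 2956697), Mul(I, Pow(103, Rational(1, 2)))) ≈ Add(13945., Mul(10.149, I))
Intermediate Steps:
X = 1214
Function('J')(p) = Mul(I, Pow(103, Rational(1, 2))) (Function('J')(p) = Pow(Add(-48, -55), Rational(1, 2)) = Pow(-103, Rational(1, 2)) = Mul(I, Pow(103, Rational(1, 2))))
b = Rational(86867868, 2956697) (b = Mul(3, Add(Mul(12576, Pow(1214, -1)), Mul(-8268, Pow(14613, -1)))) = Mul(3, Add(Mul(12576, Rational(1, 1214)), Mul(-8268, Rational(1, 14613)))) = Mul(3, Add(Rational(6288, 607), Rational(-2756, 4871))) = Mul(3, Rational(28955956, 2956697)) = Rational(86867868, 2956697) ≈ 29.380)
Add(Add(Function('J')(Add(9, Mul(-1, -30))), Mul(28, 497)), b) = Add(Add(Mul(I, Pow(103, Rational(1, 2))), Mul(28, 497)), Rational(86867868, 2956697)) = Add(Add(Mul(I, Pow(103, Rational(1, 2))), 13916), Rational(86867868, 2956697)) = Add(Add(13916, Mul(I, Pow(103, Rational(1, 2)))), Rational(86867868, 2956697)) = Add(Rational(41232263320, 2956697), Mul(I, Pow(103, Rational(1, 2))))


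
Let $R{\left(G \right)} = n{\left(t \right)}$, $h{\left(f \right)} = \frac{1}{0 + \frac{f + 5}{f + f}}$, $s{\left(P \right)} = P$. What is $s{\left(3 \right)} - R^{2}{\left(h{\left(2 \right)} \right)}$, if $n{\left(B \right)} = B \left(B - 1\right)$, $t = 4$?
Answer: $-141$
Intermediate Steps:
$n{\left(B \right)} = B \left(-1 + B\right)$
$h{\left(f \right)} = \frac{2 f}{5 + f}$ ($h{\left(f \right)} = \frac{1}{0 + \frac{5 + f}{2 f}} = \frac{1}{\frac{1}{2} \frac{1}{f} \left(5 + f\right)} = \frac{2 f}{5 + f}$)
$R{\left(G \right)} = 12$ ($R{\left(G \right)} = 4 \left(-1 + 4\right) = 4 \cdot 3 = 12$)
$s{\left(3 \right)} - R^{2}{\left(h{\left(2 \right)} \right)} = 3 - 12^{2} = 3 - 144 = -141$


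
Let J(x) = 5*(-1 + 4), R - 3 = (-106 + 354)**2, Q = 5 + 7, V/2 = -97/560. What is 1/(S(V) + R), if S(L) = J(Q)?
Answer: 1/61522 ≈ 1.6254e-5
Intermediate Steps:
V = -97/280 (V = 2*(-97/560) = -97/280 ≈ -0.34643)
Q = 12
R = 61507 (R = 3 + (-106 + 354)**2 = 3 + 248**2 = 3 + 61504 = 61507)
J(x) = 15 (J(x) = 5*3 = 15)
S(L) = 15
1/(S(V) + R) = 1/(15 + 61507) = 1/61522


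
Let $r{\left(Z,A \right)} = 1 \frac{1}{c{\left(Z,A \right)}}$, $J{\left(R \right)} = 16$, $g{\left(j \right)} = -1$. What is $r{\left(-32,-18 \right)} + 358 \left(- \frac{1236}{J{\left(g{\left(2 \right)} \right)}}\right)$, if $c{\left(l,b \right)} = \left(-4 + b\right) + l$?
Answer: $- \frac{746699}{27} \approx -27656.0$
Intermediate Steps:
$c{\left(l,b \right)} = -4 + b + l$
$r{\left(Z,A \right)} = \frac{1}{-4 + A + Z}$ ($r{\left(Z,A \right)} = 1 \frac{1}{-4 + A + Z} = \frac{1}{-4 + A + Z}$)
$r{\left(-32,-18 \right)} + 358 \left(- \frac{1236}{J{\left(g{\left(2 \right)} \right)}}\right) = \frac{1}{-4 - 18 - 32} + 358 \left(- \frac{1236}{16}\right) = \frac{1}{-54} + 358 \left(\left(-1236\right) \frac{1}{16}\right) = - \frac{1}{54} + 358 \left(- \frac{309}{4}\right) = - \frac{1}{54} - \frac{55311}{2} = - \frac{746699}{27}$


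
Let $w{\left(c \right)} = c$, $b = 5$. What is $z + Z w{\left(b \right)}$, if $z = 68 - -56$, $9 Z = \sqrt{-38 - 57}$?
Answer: $124 + \frac{5 i \sqrt{95}}{9} \approx 124.0 + 5.4149 i$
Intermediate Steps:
$Z = \frac{i \sqrt{95}}{9}$ ($Z = \frac{\sqrt{-38 - 57}}{9} = \frac{\sqrt{-95}}{9} = \frac{i \sqrt{95}}{9} \approx 1.083 i$)
$z = 124$ ($z = 68 + 56 = 124$)
$z + Z w{\left(b \right)} = 124 + \frac{i \sqrt{95}}{9} \cdot 5 = 124 + \frac{5 i \sqrt{95}}{9}$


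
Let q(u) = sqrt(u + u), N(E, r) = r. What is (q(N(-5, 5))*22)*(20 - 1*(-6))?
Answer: 572*sqrt(10) ≈ 1808.8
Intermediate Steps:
q(u) = sqrt(2)*sqrt(u) (q(u) = sqrt(2*u) = sqrt(2)*sqrt(u))
(q(N(-5, 5))*22)*(20 - 1*(-6)) = ((sqrt(2)*sqrt(5))*22)*(20 - 1*(-6)) = (sqrt(10)*22)*(20 + 6) = (22*sqrt(10))*26 = 572*sqrt(10)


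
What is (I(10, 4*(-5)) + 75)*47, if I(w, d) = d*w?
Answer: -5875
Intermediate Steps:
(I(10, 4*(-5)) + 75)*47 = ((4*(-5))*10 + 75)*47 = (-20*10 + 75)*47 = (-200 + 75)*47 = -125*47 = -5875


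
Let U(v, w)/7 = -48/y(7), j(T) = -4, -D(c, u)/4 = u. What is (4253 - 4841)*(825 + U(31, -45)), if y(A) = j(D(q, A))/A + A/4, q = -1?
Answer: -3492132/11 ≈ -3.1747e+5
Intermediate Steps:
D(c, u) = -4*u
y(A) = -4/A + A/4
U(v, w) = -3136/11 (U(v, w) = 7*(-48/(-4/7 + (¼)*7)) = 7*(-48/(-4*⅐ + 7/4)) = 7*(-48/(-4/7 + 7/4)) = 7*(-48/33/28) = 7*(-48*28/33) = 7*(-448/11) = -3136/11)
(4253 - 4841)*(825 + U(31, -45)) = (4253 - 4841)*(825 - 3136/11) = -588*5939/11 = -3492132/11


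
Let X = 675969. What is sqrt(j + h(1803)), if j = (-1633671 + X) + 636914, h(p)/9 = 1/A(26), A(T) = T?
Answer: I*sqrt(216852454)/26 ≈ 566.38*I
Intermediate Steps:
h(p) = 9/26
j = -320788 (j = (-1633671 + 675969) + 636914 = -957702 + 636914 = -320788)
sqrt(j + h(1803)) = sqrt(-320788 + 9/26) = sqrt(-8340479/26) = I*sqrt(216852454)/26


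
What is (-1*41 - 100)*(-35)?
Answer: 4935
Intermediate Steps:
(-1*41 - 100)*(-35) = (-41 - 100)*(-35) = -141*(-35) = 4935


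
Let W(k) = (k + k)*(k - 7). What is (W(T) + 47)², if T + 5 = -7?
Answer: 253009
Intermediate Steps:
T = -12 (T = -5 - 7 = -12)
W(k) = 2*k*(-7 + k) (W(k) = (2*k)*(-7 + k) = 2*k*(-7 + k))
(W(T) + 47)² = (2*(-12)*(-7 - 12) + 47)² = (2*(-12)*(-19) + 47)² = (456 + 47)² = 503² = 253009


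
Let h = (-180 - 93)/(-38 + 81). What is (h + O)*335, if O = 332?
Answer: 4691005/43 ≈ 1.0909e+5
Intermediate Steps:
h = -273/43 ≈ -6.3488
(h + O)*335 = (-273/43 + 332)*335 = (14003/43)*335 = 4691005/43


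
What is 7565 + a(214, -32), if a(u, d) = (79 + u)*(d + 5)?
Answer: -346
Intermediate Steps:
a(u, d) = (5 + d)*(79 + u) (a(u, d) = (79 + u)*(5 + d) = (5 + d)*(79 + u))
7565 + a(214, -32) = 7565 + (395 + 5*214 + 79*(-32) - 32*214) = 7565 + (395 + 1070 - 2528 - 6848) = 7565 - 7911 = -346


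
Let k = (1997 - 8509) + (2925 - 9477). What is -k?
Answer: 13064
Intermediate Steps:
k = -13064 (k = -6512 - 6552 = -13064)
-k = -1*(-13064) = 13064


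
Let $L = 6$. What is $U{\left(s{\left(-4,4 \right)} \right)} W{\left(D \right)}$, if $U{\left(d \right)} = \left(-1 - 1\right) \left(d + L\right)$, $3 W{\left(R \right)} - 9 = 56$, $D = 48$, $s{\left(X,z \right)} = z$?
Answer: $- \frac{1300}{3} \approx -433.33$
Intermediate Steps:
$W{\left(R \right)} = \frac{65}{3}$ ($W{\left(R \right)} = 3 + \frac{1}{3} \cdot 56 = 3 + \frac{56}{3} = \frac{65}{3}$)
$U{\left(d \right)} = -12 - 2 d$ ($U{\left(d \right)} = \left(-1 - 1\right) \left(d + 6\right) = - 2 \left(6 + d\right) = -12 - 2 d$)
$U{\left(s{\left(-4,4 \right)} \right)} W{\left(D \right)} = \left(-12 - 8\right) \frac{65}{3} = \left(-20\right) \frac{65}{3} = - \frac{1300}{3}$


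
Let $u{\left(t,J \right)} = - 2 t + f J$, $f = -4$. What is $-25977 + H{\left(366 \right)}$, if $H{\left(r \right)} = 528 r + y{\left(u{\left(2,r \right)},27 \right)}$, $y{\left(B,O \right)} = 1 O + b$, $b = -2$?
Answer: $167296$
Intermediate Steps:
$u{\left(t,J \right)} = - 4 J - 2 t$ ($u{\left(t,J \right)} = - 2 t - 4 J = - 4 J - 2 t$)
$y{\left(B,O \right)} = -2 + O$ ($y{\left(B,O \right)} = 1 O - 2 = O - 2 = -2 + O$)
$H{\left(r \right)} = 25 + 528 r$ ($H{\left(r \right)} = 528 r + \left(-2 + 27\right) = 528 r + 25 = 25 + 528 r$)
$-25977 + H{\left(366 \right)} = -25977 + \left(25 + 528 \cdot 366\right) = -25977 + \left(25 + 193248\right) = -25977 + 193273 = 167296$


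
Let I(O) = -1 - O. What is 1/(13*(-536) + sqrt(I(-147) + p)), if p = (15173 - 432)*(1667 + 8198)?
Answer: 6968/96867087 + sqrt(145420111)/96867087 ≈ 0.00019642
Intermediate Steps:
p = 145419965 (p = 14741*9865 = 145419965)
1/(13*(-536) + sqrt(I(-147) + p)) = 1/(13*(-536) + sqrt((-1 - 1*(-147)) + 145419965)) = 1/(-6968 + sqrt((-1 + 147) + 145419965)) = 1/(-6968 + sqrt(146 + 145419965)) = 1/(-6968 + sqrt(145420111))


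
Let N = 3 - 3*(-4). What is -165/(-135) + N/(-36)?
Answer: 29/36 ≈ 0.80556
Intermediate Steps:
N = 15 (N = 3 + 12 = 15)
-165/(-135) + N/(-36) = -165/(-135) + 15/(-36) = -165*(-1/135) + 15*(-1/36) = 11/9 - 5/12 = 29/36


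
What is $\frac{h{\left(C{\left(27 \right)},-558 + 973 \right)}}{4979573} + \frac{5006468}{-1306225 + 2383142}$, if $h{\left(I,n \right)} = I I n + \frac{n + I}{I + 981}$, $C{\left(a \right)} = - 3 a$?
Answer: $\frac{12538043567628689}{2413164067398450} \approx 5.1957$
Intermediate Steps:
$h{\left(I,n \right)} = n I^{2} + \frac{I + n}{981 + I}$ ($h{\left(I,n \right)} = I^{2} n + \frac{I + n}{981 + I} = n I^{2} + \frac{I + n}{981 + I}$)
$\frac{h{\left(C{\left(27 \right)},-558 + 973 \right)}}{4979573} + \frac{5006468}{-1306225 + 2383142} = \frac{\frac{1}{981 - 81} \left(\left(-3\right) 27 + \left(-558 + 973\right) + \left(-558 + 973\right) \left(\left(-3\right) 27\right)^{3} + 981 \left(-558 + 973\right) \left(\left(-3\right) 27\right)^{2}\right)}{4979573} + \frac{5006468}{-1306225 + 2383142} = \frac{-81 + 415 + 415 \left(-81\right)^{3} + 981 \cdot 415 \left(-81\right)^{2}}{981 - 81} \cdot \frac{1}{4979573} + \frac{5006468}{1076917} = \frac{-81 + 415 + 415 \left(-531441\right) + 981 \cdot 415 \cdot 6561}{900} \cdot \frac{1}{4979573} + 5006468 \cdot \frac{1}{1076917} = \frac{-81 + 415 - 220548015 + 2671081515}{900} \cdot \frac{1}{4979573} + \frac{5006468}{1076917} = \frac{1}{900} \cdot 2450533834 \cdot \frac{1}{4979573} + \frac{5006468}{1076917} = \frac{1225266917}{450} \cdot \frac{1}{4979573} + \frac{5006468}{1076917} = \frac{1225266917}{2240807850} + \frac{5006468}{1076917} = \frac{12538043567628689}{2413164067398450}$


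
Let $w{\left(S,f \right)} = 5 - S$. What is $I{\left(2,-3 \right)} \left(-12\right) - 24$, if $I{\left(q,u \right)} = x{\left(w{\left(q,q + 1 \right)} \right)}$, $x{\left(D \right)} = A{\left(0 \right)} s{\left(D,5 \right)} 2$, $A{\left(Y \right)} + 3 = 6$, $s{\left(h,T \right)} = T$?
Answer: $-384$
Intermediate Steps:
$A{\left(Y \right)} = 3$ ($A{\left(Y \right)} = -3 + 6 = 3$)
$x{\left(D \right)} = 30$ ($x{\left(D \right)} = 3 \cdot 5 \cdot 2 = 15 \cdot 2 = 30$)
$I{\left(q,u \right)} = 30$
$I{\left(2,-3 \right)} \left(-12\right) - 24 = 30 \left(-12\right) - 24 = -360 - 24 = -384$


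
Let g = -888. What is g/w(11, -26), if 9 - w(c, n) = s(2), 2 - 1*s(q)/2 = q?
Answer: -296/3 ≈ -98.667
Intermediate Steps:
s(q) = 4 - 2*q
w(c, n) = 9 (w(c, n) = 9 - (4 - 2*2) = 9 - (4 - 4) = 9 - 1*0 = 9 + 0 = 9)
g/w(11, -26) = -888/9 = -888*1/9 = -296/3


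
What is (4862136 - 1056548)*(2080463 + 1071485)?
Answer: 11995015485424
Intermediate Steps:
(4862136 - 1056548)*(2080463 + 1071485) = 3805588*3151948 = 11995015485424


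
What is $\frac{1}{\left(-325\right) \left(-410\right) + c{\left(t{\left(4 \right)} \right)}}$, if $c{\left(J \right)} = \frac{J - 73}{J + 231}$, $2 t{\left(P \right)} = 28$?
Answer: $\frac{245}{32646191} \approx 7.5047 \cdot 10^{-6}$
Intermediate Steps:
$t{\left(P \right)} = 14$ ($t{\left(P \right)} = \frac{1}{2} \cdot 28 = 14$)
$c{\left(J \right)} = \frac{-73 + J}{231 + J}$
$\frac{1}{\left(-325\right) \left(-410\right) + c{\left(t{\left(4 \right)} \right)}} = \frac{1}{\left(-325\right) \left(-410\right) + \frac{-73 + 14}{231 + 14}} = \frac{1}{133250 + \frac{1}{245} \left(-59\right)} = \frac{1}{133250 - \frac{59}{245}} = \frac{1}{\frac{32646191}{245}} = \frac{245}{32646191}$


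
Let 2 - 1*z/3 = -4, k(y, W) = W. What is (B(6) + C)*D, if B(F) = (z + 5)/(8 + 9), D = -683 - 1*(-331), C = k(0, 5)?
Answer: -38016/17 ≈ -2236.2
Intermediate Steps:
z = 18 (z = 6 - 3*(-4) = 6 + 12 = 18)
C = 5
D = -352 (D = -683 + 331 = -352)
B(F) = 23/17 (B(F) = (18 + 5)/(8 + 9) = 23/17)
(B(6) + C)*D = (23/17 + 5)*(-352) = (108/17)*(-352) = -38016/17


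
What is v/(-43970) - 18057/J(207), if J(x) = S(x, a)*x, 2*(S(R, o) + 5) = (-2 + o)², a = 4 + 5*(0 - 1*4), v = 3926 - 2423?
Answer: -280937429/476327010 ≈ -0.58980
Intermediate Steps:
v = 1503
a = -16 (a = 4 + 5*(0 - 4) = 4 + 5*(-4) = 4 - 20 = -16)
S(R, o) = -5 + (-2 + o)²/2
J(x) = 157*x (J(x) = (-5 + (-2 - 16)²/2)*x = (-5 + (½)*(-18)²)*x = (-5 + (½)*324)*x = (-5 + 162)*x = 157*x)
v/(-43970) - 18057/J(207) = 1503/(-43970) - 18057/(157*207) = 1503*(-1/43970) - 18057/32499 = -1503/43970 - 18057*1/32499 = -1503/43970 - 6019/10833 = -280937429/476327010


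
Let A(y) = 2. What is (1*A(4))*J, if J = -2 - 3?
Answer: -10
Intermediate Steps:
J = -5
(1*A(4))*J = (1*2)*(-5) = 2*(-5) = -10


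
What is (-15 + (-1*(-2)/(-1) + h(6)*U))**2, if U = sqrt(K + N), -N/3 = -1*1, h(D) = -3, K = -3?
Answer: 289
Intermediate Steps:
N = 3 (N = -(-3) = -3*(-1) = 3)
U = 0 (U = sqrt(-3 + 3) = sqrt(0) = 0)
(-15 + (-1*(-2)/(-1) + h(6)*U))**2 = (-15 + (-1*(-2)/(-1) - 3*0))**2 = (-15 + (2*(-1) + 0))**2 = (-15 + (-2 + 0))**2 = (-15 - 2)**2 = (-17)**2 = 289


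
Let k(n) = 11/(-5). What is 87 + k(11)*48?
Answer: -93/5 ≈ -18.600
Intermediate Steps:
k(n) = -11/5 (k(n) = 11*(-1/5) = -11/5)
87 + k(11)*48 = 87 - 11/5*48 = 87 - 528/5 = -93/5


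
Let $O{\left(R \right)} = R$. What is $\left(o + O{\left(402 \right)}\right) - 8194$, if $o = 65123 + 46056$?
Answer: $103387$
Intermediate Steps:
$o = 111179$
$\left(o + O{\left(402 \right)}\right) - 8194 = \left(111179 + 402\right) - 8194 = 111581 - 8194 = 103387$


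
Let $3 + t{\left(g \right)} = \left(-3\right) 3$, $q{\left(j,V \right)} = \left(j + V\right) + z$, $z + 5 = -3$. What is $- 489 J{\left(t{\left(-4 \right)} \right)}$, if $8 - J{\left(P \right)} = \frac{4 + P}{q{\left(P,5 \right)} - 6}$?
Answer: $- \frac{26080}{7} \approx -3725.7$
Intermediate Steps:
$z = -8$ ($z = -5 - 3 = -8$)
$q{\left(j,V \right)} = -8 + V + j$ ($q{\left(j,V \right)} = \left(j + V\right) - 8 = \left(V + j\right) - 8 = -8 + V + j$)
$t{\left(g \right)} = -12$ ($t{\left(g \right)} = -3 - 9 = -12$)
$J{\left(P \right)} = 8 - \frac{4 + P}{-9 + P}$ ($J{\left(P \right)} = 8 - \frac{4 + P}{\left(-8 + 5 + P\right) - 6} = 8 - \frac{4 + P}{\left(-3 + P\right) - 6} = 8 - \frac{4 + P}{-9 + P}$)
$- 489 J{\left(t{\left(-4 \right)} \right)} = - 489 \frac{-76 + 7 \left(-12\right)}{-9 - 12} = - 489 \frac{-76 - 84}{-21} = - 489 \left(\left(- \frac{1}{21}\right) \left(-160\right)\right) = \left(-489\right) \frac{160}{21} = - \frac{26080}{7}$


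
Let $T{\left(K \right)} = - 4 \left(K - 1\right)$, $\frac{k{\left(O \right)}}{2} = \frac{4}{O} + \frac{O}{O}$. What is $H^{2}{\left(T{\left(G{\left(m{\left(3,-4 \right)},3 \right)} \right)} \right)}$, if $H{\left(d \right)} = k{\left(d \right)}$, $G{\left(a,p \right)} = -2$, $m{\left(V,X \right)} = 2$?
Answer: $\frac{64}{9} \approx 7.1111$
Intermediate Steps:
$k{\left(O \right)} = 2 + \frac{8}{O}$ ($k{\left(O \right)} = 2 \left(\frac{4}{O} + \frac{O}{O}\right) = 2 \left(\frac{4}{O} + 1\right) = 2 \left(1 + \frac{4}{O}\right) = 2 + \frac{8}{O}$)
$T{\left(K \right)} = 4 - 4 K$ ($T{\left(K \right)} = - 4 \left(-1 + K\right) = 4 - 4 K$)
$H{\left(d \right)} = 2 + \frac{8}{d}$
$H^{2}{\left(T{\left(G{\left(m{\left(3,-4 \right)},3 \right)} \right)} \right)} = \left(2 + \frac{8}{4 - -8}\right)^{2} = \left(2 + \frac{8}{4 + 8}\right)^{2} = \left(2 + \frac{8}{12}\right)^{2} = \left(2 + 8 \cdot \frac{1}{12}\right)^{2} = \left(2 + \frac{2}{3}\right)^{2} = \left(\frac{8}{3}\right)^{2} = \frac{64}{9}$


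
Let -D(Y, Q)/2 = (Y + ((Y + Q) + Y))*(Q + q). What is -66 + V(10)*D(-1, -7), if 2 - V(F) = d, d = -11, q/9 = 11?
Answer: 23854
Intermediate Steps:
q = 99 (q = 9*11 = 99)
D(Y, Q) = -2*(99 + Q)*(Q + 3*Y) (D(Y, Q) = -2*(Y + ((Y + Q) + Y))*(Q + 99) = -2*(Y + ((Q + Y) + Y))*(99 + Q) = -2*(Y + (Q + 2*Y))*(99 + Q) = -2*(Q + 3*Y)*(99 + Q) = -2*(99 + Q)*(Q + 3*Y))
V(F) = 13 (V(F) = 2 - 1*(-11) = 2 + 11 = 13)
-66 + V(10)*D(-1, -7) = -66 + 13*(-594*(-1) - 198*(-7) - 2*(-7)**2 - 6*(-7)*(-1)) = -66 + 13*(594 + 1386 - 2*49 - 42) = -66 + 13*(594 + 1386 - 98 - 42) = -66 + 13*1840 = -66 + 23920 = 23854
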